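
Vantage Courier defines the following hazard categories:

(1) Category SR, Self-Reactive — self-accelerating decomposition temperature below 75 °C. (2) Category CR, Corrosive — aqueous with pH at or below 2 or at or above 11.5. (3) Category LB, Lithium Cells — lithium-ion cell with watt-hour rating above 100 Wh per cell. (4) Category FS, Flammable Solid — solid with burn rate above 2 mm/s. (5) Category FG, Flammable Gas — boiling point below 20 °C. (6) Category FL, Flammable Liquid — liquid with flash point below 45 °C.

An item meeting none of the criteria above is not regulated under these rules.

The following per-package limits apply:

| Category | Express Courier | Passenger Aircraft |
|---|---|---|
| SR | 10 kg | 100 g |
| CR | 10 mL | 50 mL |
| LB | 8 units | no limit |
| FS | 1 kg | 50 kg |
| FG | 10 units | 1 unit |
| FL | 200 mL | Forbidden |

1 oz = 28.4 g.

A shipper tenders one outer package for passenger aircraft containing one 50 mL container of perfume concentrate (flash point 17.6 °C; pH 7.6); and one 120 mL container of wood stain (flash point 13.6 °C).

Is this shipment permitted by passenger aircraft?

Flash point 17.6 °C meets the Category FL criterion (Flammable Liquid), so the perfume concentrate is Category FL.
Wood stain: flash point 13.6 °C < 45 °C → Category FL (Flammable Liquid).
Total Category FL: 50 mL + 120 mL = 170 mL.
Category FL is Forbidden by passenger aircraft.

No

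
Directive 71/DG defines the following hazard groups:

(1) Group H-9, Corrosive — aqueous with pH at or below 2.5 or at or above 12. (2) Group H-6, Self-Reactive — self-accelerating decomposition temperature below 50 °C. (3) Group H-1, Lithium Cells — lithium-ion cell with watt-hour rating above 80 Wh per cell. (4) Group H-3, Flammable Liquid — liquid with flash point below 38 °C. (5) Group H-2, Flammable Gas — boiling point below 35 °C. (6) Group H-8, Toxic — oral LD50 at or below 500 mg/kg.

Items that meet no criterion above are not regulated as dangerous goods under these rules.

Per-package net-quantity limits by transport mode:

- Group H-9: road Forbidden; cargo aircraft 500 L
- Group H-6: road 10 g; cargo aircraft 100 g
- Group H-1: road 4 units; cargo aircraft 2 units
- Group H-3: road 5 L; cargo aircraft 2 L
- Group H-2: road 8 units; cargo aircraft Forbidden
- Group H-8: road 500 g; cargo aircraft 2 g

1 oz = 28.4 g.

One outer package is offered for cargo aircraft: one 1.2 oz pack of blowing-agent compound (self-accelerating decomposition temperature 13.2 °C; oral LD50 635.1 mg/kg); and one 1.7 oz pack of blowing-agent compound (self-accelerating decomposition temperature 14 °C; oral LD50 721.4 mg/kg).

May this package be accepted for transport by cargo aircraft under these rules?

Yes

Blowing-agent compound: self-accelerating decomposition temperature 13.2 °C < 50 °C → Group H-6 (Self-Reactive).
The blowing-agent compound has self-accelerating decomposition temperature 14 °C, which is < 50 °C, so it is Group H-6 (Self-Reactive).
Total Group H-6: (one 1.2 oz pack = 34.08 g) + (one 1.7 oz pack = 48.28 g) = 82.36 g.
That is within the Group H-6 cargo aircraft limit of 100 g.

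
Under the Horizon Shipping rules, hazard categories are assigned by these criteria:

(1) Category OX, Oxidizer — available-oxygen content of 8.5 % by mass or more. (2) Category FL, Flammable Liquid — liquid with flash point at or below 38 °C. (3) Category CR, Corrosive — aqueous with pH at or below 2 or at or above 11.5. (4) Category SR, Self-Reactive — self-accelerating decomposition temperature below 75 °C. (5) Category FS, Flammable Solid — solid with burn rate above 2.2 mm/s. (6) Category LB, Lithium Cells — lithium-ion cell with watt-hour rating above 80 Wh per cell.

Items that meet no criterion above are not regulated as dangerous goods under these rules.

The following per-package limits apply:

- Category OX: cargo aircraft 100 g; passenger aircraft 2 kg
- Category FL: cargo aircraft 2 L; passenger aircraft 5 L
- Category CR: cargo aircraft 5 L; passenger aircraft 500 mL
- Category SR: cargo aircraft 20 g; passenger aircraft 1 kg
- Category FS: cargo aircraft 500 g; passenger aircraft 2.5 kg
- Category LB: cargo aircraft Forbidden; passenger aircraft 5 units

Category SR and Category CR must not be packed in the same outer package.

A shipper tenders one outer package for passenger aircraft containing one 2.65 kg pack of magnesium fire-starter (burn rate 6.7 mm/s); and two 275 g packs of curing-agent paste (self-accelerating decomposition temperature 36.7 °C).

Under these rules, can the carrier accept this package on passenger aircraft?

Magnesium fire-starter: burn rate 6.7 mm/s > 2.2 mm/s → Category FS (Flammable Solid).
Curing-agent paste: self-accelerating decomposition temperature 36.7 °C < 75 °C → Category SR (Self-Reactive).
Category FS quantity: 2.65 kg.
2.65 kg > 2.5 kg (passenger aircraft limit, Category FS) — over the limit.
Category SR quantity: two 275 g packs = 550 g.
550 g ≤ 1 kg (passenger aircraft limit, Category SR) — within limit.
The segregation rule (Category SR with Category CR) does not apply to Category FS with Category SR.

No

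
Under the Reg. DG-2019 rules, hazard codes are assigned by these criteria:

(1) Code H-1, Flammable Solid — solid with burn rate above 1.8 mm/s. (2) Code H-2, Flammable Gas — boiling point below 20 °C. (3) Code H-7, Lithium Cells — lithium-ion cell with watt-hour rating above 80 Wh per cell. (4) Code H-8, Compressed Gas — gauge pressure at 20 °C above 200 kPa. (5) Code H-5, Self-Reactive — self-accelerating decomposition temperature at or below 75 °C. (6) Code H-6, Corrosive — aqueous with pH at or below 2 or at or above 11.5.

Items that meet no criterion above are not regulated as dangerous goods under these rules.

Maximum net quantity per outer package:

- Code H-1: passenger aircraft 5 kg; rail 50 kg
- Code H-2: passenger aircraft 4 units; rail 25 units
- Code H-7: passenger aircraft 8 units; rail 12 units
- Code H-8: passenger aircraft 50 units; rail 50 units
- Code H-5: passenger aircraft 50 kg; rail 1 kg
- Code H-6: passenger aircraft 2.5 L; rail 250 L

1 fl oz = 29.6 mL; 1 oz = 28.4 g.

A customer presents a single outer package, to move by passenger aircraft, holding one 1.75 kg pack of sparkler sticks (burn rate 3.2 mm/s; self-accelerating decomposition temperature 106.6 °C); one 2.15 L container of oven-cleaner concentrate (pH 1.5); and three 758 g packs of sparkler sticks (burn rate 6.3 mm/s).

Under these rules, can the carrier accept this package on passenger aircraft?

Burn rate 3.2 mm/s meets the Code H-1 criterion (Flammable Solid), so the sparkler sticks are Code H-1.
With pH 1.5 (≤ 2), the oven-cleaner concentrate falls in Code H-6.
The sparkler sticks have burn rate 6.3 mm/s, which is > 1.8 mm/s, so they are Code H-1 (Flammable Solid).
Code H-1 net quantity: 1.75 kg + (three 758 g packs = 2.274 kg) = 4.024 kg.
4.024 kg is within the passenger aircraft limit of 5 kg for Code H-1.
Code H-6 quantity: 2.15 L.
2.15 L ≤ 2.5 L (passenger aircraft limit, Code H-6) — within limit.
Every hazard code is within its passenger aircraft limit and no segregation rule is violated.

Yes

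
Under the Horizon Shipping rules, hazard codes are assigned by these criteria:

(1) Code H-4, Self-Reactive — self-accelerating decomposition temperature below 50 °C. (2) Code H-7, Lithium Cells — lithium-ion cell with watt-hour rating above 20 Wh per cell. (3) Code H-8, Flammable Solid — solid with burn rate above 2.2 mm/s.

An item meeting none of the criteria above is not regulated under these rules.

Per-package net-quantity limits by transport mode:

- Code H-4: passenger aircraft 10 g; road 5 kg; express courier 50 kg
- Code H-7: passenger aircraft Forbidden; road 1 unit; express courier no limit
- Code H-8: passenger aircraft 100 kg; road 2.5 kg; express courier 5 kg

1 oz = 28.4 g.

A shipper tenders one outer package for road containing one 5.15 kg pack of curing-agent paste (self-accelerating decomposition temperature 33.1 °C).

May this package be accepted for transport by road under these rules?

No

Curing-agent paste: self-accelerating decomposition temperature 33.1 °C < 50 °C → Code H-4 (Self-Reactive).
Code H-4 quantity: 5.15 kg.
5.15 kg exceeds the road limit of 5 kg for Code H-4.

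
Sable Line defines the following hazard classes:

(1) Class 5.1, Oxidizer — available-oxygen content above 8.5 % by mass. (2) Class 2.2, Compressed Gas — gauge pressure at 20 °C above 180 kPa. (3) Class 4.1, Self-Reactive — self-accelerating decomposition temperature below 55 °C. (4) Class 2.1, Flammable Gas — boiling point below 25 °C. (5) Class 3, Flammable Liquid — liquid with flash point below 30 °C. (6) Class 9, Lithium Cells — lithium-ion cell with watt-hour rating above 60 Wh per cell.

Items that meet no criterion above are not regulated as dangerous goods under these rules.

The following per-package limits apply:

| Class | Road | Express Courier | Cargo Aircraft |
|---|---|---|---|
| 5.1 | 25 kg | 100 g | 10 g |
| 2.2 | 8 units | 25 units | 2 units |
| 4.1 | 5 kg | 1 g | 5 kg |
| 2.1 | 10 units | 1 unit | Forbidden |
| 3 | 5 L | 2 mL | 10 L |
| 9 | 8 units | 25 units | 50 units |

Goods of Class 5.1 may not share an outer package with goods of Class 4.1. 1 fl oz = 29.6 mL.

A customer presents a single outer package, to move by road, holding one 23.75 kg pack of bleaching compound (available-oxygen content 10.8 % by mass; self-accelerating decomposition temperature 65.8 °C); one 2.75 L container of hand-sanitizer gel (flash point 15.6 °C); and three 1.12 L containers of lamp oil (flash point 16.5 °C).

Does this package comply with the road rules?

With available-oxygen content 10.8 % by mass (> 8.5 % by mass), the bleaching compound falls in Class 5.1.
With flash point 15.6 °C (< 30 °C), the hand-sanitizer gel falls in Class 3.
Lamp oil: flash point 16.5 °C < 30 °C → Class 3 (Flammable Liquid).
Class 3 net quantity: 2.75 L + (three 1.12 L containers = 3.36 L) = 6.11 L.
6.11 L exceeds the road limit of 5 L for Class 3.
Class 5.1 quantity: 23.75 kg.
That is within the Class 5.1 road limit of 25 kg.
The segregation rule (Class 5.1 with Class 4.1) does not apply to Class 3 with Class 5.1.

No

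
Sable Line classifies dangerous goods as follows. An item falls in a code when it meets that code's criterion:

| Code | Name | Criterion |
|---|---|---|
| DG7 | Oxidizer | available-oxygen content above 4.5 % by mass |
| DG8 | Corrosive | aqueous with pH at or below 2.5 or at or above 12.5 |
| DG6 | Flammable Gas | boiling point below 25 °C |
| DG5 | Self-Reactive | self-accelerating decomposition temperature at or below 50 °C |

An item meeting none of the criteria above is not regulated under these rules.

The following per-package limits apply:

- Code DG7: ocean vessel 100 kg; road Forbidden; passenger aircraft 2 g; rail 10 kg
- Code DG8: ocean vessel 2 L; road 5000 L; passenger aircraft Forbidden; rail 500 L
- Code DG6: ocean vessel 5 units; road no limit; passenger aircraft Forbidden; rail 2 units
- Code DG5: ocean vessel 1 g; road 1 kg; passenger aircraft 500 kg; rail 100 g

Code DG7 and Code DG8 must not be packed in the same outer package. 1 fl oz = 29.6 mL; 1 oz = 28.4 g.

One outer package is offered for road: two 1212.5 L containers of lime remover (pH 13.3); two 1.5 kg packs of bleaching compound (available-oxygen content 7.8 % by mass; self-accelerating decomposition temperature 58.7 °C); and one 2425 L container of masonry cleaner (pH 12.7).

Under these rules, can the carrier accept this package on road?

No

The lime remover has pH 13.3, which is ≥ 12.5, so it is Code DG8 (Corrosive).
With available-oxygen content 7.8 % by mass (> 4.5 % by mass), the bleaching compound falls in Code DG7.
The masonry cleaner has pH 12.7, which is ≥ 12.5, so it is Code DG8 (Corrosive).
Code DG7 quantity: two 1.5 kg packs = 3 kg.
By road, Code DG7 is Forbidden regardless of quantity.
Total Code DG8: (two 1212.5 L containers = 2425 L) + 2425 L = 4850 L.
4850 L is within the road limit of 5000 L for Code DG8.
Code DG7 and Code DG8 may not share an outer package.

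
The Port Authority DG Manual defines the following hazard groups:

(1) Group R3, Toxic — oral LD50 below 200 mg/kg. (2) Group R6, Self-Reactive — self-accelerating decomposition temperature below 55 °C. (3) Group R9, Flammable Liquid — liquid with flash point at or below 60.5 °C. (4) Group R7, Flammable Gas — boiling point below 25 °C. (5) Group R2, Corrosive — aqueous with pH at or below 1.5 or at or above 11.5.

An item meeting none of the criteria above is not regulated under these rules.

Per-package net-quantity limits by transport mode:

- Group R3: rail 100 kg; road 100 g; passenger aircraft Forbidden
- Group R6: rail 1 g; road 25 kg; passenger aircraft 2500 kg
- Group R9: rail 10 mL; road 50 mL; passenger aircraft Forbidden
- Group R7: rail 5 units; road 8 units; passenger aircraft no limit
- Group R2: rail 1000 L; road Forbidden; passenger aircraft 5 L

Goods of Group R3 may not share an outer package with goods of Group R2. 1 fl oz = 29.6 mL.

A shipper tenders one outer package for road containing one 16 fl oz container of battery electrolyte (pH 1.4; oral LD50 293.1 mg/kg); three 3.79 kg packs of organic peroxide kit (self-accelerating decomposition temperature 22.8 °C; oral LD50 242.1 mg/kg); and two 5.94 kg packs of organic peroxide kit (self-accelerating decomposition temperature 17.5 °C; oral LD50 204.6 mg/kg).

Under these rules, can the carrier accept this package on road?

No

pH 1.4 meets the Group R2 criterion (Corrosive), so the battery electrolyte is Group R2.
Self-accelerating decomposition temperature 22.8 °C meets the Group R6 criterion (Self-Reactive), so the organic peroxide kit is Group R6.
The organic peroxide kit has self-accelerating decomposition temperature 17.5 °C, which is < 55 °C, so it is Group R6 (Self-Reactive).
Group R2 quantity: one 16 fl oz container = 473.6 mL.
By road, Group R2 is Forbidden regardless of quantity.
Group R6 net quantity: (three 3.79 kg packs = 11.37 kg) + (two 5.94 kg packs = 11.88 kg) = 23.25 kg.
23.25 kg ≤ 25 kg (road limit, Group R6) — within limit.
The segregation rule (Group R3 with Group R2) does not apply to Group R2 with Group R6.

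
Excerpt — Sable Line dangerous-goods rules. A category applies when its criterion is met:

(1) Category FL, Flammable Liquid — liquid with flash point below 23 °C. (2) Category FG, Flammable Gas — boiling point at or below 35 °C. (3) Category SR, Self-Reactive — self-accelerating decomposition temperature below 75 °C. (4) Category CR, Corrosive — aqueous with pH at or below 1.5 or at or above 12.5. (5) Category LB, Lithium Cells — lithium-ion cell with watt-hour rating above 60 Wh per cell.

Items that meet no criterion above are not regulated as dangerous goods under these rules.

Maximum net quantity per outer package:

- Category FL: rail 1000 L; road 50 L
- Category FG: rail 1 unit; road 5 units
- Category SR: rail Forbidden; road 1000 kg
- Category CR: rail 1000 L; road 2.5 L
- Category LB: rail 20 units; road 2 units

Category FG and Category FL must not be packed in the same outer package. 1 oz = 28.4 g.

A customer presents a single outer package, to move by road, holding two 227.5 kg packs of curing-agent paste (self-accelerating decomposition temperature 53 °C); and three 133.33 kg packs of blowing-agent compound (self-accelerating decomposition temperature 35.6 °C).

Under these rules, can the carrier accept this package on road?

With self-accelerating decomposition temperature 53 °C (< 75 °C), the curing-agent paste falls in Category SR.
With self-accelerating decomposition temperature 35.6 °C (< 75 °C), the blowing-agent compound falls in Category SR.
Category SR net quantity: (two 227.5 kg packs = 455 kg) + (three 133.33 kg packs = 399.99 kg) = 854.99 kg.
854.99 kg ≤ 1000 kg (road limit, Category SR) — within limit.

Yes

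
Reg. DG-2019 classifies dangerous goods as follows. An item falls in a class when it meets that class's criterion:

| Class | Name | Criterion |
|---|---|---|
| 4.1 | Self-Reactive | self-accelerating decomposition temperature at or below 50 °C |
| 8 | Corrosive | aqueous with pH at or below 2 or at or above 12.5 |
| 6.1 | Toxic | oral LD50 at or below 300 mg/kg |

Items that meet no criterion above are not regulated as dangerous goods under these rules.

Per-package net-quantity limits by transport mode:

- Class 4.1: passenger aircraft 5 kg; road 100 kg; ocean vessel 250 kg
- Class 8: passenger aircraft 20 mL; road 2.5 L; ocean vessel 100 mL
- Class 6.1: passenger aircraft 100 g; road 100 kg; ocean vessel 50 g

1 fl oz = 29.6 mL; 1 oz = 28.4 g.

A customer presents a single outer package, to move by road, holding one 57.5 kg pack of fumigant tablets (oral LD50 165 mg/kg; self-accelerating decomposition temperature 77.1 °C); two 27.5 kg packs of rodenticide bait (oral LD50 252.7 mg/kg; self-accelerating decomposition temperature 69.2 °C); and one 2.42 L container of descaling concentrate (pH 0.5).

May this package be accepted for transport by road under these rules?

With oral LD50 165 mg/kg (≤ 300 mg/kg), the fumigant tablets fall in Class 6.1.
Rodenticide bait: oral LD50 252.7 mg/kg ≤ 300 mg/kg → Class 6.1 (Toxic).
The descaling concentrate has pH 0.5, which is ≤ 2, so it is Class 8 (Corrosive).
Class 6.1 net quantity: 57.5 kg + (two 27.5 kg packs = 55 kg) = 112.5 kg.
112.5 kg exceeds the road limit of 100 kg for Class 6.1.
Class 8 quantity: 2.42 L.
2.42 L ≤ 2.5 L (road limit, Class 8) — within limit.

No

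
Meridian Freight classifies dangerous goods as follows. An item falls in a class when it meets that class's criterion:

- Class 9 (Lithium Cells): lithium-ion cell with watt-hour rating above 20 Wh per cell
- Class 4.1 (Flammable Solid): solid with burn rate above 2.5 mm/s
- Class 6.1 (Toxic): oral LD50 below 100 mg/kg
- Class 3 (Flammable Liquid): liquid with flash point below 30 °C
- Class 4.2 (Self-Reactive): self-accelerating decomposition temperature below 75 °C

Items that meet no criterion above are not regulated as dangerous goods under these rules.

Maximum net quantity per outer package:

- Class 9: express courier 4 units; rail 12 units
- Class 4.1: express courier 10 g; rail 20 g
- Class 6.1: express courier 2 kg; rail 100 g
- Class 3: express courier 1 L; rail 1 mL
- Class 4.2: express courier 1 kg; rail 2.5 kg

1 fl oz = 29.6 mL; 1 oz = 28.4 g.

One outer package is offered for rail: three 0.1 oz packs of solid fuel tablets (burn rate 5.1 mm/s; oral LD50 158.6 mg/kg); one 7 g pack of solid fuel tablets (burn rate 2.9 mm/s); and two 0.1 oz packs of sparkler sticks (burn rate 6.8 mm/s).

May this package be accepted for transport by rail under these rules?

Burn rate 5.1 mm/s meets the Class 4.1 criterion (Flammable Solid), so the solid fuel tablets are Class 4.1.
With burn rate 2.9 mm/s (> 2.5 mm/s), the solid fuel tablets fall in Class 4.1.
The sparkler sticks have burn rate 6.8 mm/s, which is > 2.5 mm/s, so they are Class 4.1 (Flammable Solid).
Total Class 4.1: (three 0.1 oz packs = 8.52 g) + 7 g + (two 0.1 oz packs = 5.68 g) = 21.2 g.
That exceeds the Class 4.1 rail limit of 20 g.

No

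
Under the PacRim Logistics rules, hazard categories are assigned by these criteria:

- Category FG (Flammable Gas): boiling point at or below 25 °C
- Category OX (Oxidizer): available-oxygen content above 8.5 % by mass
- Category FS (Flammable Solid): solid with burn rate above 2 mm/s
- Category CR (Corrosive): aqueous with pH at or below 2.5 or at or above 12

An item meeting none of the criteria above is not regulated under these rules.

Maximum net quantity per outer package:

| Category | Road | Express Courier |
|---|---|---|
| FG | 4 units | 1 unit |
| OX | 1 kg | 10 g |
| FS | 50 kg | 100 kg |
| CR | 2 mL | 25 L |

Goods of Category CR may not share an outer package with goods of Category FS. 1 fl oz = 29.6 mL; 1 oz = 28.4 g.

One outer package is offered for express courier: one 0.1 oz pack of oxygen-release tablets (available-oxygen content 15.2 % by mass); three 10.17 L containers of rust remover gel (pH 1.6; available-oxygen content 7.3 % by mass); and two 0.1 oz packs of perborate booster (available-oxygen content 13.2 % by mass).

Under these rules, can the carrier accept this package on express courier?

Oxygen-release tablets: available-oxygen content 15.2 % by mass > 8.5 % by mass → Category OX (Oxidizer).
Rust remover gel: pH 1.6 ≤ 2.5 → Category CR (Corrosive).
Available-oxygen content 13.2 % by mass meets the Category OX criterion (Oxidizer), so the perborate booster is Category OX.
Total Category OX: (one 0.1 oz pack = 2.84 g) + (two 0.1 oz packs = 5.68 g) = 8.52 g.
8.52 g is within the express courier limit of 10 g for Category OX.
Category CR quantity: three 10.17 L containers = 30.51 L.
That exceeds the Category CR express courier limit of 25 L.
The segregation rule (Category CR with Category FS) does not apply to Category OX with Category CR.

No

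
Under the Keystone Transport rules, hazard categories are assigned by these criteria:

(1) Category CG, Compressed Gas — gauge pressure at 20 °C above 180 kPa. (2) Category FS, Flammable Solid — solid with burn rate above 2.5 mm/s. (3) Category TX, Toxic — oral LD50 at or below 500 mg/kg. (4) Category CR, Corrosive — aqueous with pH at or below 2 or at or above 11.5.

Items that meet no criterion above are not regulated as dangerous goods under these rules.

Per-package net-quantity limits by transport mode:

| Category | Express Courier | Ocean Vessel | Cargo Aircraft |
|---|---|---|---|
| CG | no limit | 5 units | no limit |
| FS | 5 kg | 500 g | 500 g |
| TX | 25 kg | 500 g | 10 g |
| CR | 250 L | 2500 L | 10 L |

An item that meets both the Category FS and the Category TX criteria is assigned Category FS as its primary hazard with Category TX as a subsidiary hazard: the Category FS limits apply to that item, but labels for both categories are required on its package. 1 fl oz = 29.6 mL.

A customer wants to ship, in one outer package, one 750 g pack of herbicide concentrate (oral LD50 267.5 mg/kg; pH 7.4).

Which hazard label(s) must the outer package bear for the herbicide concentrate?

Category TX

The herbicide concentrate has oral LD50 267.5 mg/kg, which is ≤ 500 mg/kg, so it is Category TX (Toxic).
Only the Category TX label is required.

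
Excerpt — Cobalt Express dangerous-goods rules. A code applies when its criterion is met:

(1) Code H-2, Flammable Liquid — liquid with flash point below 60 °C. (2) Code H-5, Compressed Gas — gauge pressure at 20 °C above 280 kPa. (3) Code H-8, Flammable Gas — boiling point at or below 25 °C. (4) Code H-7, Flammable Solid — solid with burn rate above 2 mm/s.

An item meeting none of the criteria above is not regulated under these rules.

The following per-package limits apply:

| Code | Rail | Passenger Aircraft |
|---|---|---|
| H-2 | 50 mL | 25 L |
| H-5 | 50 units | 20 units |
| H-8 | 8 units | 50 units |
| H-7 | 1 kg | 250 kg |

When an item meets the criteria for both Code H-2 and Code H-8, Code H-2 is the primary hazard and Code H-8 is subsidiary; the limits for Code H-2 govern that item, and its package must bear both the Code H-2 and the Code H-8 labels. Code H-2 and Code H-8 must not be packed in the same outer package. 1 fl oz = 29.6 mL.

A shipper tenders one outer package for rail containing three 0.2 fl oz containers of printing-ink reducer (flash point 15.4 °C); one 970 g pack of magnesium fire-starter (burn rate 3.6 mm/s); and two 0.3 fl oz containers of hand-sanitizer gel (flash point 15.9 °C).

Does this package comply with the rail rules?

Printing-ink reducer: flash point 15.4 °C < 60 °C → Code H-2 (Flammable Liquid).
Magnesium fire-starter: burn rate 3.6 mm/s > 2 mm/s → Code H-7 (Flammable Solid).
With flash point 15.9 °C (< 60 °C), the hand-sanitizer gel falls in Code H-2.
Code H-2 net quantity: (three 0.2 fl oz containers = 17.76 mL) + (two 0.3 fl oz containers = 17.76 mL) = 35.52 mL.
35.52 mL ≤ 50 mL (rail limit, Code H-2) — within limit.
Code H-7 quantity: 970 g.
970 g ≤ 1 kg (rail limit, Code H-7) — within limit.
The segregation rule (Code H-2 with Code H-8) does not apply to Code H-2 with Code H-7.
Every hazard code is within its rail limit and no segregation rule is violated.

Yes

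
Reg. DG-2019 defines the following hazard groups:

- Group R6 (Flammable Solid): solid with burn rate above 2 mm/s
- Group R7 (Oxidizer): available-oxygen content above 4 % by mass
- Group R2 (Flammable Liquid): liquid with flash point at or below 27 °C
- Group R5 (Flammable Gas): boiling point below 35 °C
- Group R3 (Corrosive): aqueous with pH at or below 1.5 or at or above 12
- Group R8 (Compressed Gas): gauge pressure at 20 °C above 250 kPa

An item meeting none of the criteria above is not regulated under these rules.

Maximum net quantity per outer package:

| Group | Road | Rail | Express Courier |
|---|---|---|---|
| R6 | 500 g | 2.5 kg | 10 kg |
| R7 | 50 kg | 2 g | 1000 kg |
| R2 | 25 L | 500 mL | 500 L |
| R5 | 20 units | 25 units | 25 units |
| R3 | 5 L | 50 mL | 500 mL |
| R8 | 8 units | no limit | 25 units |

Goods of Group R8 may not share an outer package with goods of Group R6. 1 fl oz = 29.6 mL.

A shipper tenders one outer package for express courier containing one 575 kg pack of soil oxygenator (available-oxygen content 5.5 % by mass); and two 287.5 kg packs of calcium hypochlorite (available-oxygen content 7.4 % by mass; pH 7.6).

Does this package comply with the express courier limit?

Soil oxygenator: available-oxygen content 5.5 % by mass > 4 % by mass → Group R7 (Oxidizer).
The calcium hypochlorite has available-oxygen content 7.4 % by mass, which is > 4 % by mass, so it is Group R7 (Oxidizer).
Group R7 net quantity: 575 kg + (two 287.5 kg packs = 575 kg) = 1150 kg.
That exceeds the Group R7 express courier limit of 1000 kg.

No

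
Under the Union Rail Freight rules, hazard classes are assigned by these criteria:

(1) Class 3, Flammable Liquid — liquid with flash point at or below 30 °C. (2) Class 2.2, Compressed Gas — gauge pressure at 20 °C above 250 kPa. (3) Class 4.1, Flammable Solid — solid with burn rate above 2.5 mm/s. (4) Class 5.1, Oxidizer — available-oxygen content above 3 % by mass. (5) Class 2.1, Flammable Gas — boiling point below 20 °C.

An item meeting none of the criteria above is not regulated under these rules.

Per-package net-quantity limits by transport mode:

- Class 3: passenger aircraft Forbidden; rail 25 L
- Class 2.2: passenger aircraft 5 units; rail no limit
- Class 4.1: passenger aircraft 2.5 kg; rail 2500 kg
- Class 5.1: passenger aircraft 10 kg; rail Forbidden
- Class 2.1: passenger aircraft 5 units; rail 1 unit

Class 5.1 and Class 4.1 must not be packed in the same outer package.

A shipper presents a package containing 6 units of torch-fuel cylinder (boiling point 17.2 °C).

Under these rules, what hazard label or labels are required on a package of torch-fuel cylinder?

Class 2.1

The torch-fuel cylinder has boiling point 17.2 °C, which is < 20 °C, so it is Class 2.1 (Flammable Gas).
Only the Class 2.1 label is required.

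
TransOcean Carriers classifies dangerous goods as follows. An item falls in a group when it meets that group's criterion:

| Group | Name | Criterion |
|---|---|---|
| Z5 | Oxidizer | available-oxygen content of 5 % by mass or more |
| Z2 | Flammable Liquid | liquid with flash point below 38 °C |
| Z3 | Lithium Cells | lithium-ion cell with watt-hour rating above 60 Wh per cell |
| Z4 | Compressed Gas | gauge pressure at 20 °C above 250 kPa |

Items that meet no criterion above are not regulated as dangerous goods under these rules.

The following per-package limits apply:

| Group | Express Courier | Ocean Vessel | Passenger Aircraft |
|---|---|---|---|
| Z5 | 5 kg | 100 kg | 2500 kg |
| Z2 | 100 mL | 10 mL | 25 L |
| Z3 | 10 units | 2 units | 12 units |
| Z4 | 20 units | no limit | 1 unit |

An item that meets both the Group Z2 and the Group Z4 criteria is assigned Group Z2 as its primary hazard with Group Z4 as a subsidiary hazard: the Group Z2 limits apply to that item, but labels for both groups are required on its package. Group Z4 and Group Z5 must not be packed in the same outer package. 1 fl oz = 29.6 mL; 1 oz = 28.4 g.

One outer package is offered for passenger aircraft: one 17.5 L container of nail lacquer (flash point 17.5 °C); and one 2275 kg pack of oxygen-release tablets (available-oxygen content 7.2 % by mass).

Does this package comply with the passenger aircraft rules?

Yes

Flash point 17.5 °C meets the Group Z2 criterion (Flammable Liquid), so the nail lacquer is Group Z2.
Oxygen-release tablets: available-oxygen content 7.2 % by mass ≥ 5 % by mass → Group Z5 (Oxidizer).
Group Z2 quantity: 17.5 L.
17.5 L is within the passenger aircraft limit of 25 L for Group Z2.
Group Z5 quantity: 2275 kg.
2275 kg ≤ 2500 kg (passenger aircraft limit, Group Z5) — within limit.
The segregation rule (Group Z4 with Group Z5) does not apply to Group Z2 with Group Z5.
Every hazard group is within its passenger aircraft limit and no segregation rule is violated.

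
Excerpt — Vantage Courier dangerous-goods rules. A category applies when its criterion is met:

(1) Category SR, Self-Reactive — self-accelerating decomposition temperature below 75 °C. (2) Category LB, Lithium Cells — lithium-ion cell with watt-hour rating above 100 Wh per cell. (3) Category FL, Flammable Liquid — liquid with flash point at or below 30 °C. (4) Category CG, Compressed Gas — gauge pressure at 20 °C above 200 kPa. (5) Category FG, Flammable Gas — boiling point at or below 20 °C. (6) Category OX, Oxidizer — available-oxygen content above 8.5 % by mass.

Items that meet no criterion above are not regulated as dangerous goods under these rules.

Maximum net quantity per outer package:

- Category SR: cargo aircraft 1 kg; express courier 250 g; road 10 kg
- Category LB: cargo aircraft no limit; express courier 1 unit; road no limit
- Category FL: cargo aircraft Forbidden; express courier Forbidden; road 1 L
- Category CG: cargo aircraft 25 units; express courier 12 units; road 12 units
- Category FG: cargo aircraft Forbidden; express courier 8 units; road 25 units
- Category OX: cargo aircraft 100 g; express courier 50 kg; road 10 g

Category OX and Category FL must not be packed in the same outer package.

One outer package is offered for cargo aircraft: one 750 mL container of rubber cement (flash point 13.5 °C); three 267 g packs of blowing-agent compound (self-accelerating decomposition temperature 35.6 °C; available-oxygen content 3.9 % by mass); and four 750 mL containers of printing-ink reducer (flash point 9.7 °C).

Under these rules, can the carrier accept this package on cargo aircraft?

With flash point 13.5 °C (≤ 30 °C), the rubber cement falls in Category FL.
Self-accelerating decomposition temperature 35.6 °C meets the Category SR criterion (Self-Reactive), so the blowing-agent compound is Category SR.
The printing-ink reducer has flash point 9.7 °C, which is ≤ 30 °C, so it is Category FL (Flammable Liquid).
Total Category FL: 750 mL + (four 750 mL containers = 3 L) = 3.75 L.
By cargo aircraft, Category FL is Forbidden regardless of quantity.
Category SR quantity: three 267 g packs = 801 g.
801 g is within the cargo aircraft limit of 1 kg for Category SR.
The segregation rule (Category OX with Category FL) does not apply to Category FL with Category SR.

No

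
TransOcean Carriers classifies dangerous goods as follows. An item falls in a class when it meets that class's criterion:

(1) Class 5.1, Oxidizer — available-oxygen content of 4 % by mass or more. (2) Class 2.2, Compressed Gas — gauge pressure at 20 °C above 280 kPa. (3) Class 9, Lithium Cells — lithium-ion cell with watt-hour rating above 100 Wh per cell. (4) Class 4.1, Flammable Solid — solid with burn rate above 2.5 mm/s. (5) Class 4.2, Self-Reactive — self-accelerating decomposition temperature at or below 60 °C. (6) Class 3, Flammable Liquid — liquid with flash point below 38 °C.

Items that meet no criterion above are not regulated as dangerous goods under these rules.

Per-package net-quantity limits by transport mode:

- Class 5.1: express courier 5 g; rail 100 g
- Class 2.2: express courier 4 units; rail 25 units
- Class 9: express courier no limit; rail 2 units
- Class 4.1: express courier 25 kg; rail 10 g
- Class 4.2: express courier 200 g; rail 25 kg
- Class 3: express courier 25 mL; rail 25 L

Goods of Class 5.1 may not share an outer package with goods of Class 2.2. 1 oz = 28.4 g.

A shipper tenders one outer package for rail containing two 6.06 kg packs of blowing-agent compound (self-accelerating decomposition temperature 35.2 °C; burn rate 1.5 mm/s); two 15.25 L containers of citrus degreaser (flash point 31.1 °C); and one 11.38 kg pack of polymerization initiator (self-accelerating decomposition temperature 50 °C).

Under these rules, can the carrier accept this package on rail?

The blowing-agent compound has self-accelerating decomposition temperature 35.2 °C, which is ≤ 60 °C, so it is Class 4.2 (Self-Reactive).
With flash point 31.1 °C (< 38 °C), the citrus degreaser falls in Class 3.
The polymerization initiator has self-accelerating decomposition temperature 50 °C, which is ≤ 60 °C, so it is Class 4.2 (Self-Reactive).
Total Class 4.2: (two 6.06 kg packs = 12.12 kg) + 11.38 kg = 23.5 kg.
23.5 kg ≤ 25 kg (rail limit, Class 4.2) — within limit.
Class 3 quantity: two 15.25 L containers = 30.5 L.
30.5 L exceeds the rail limit of 25 L for Class 3.
The segregation rule (Class 5.1 with Class 2.2) does not apply to Class 4.2 with Class 3.

No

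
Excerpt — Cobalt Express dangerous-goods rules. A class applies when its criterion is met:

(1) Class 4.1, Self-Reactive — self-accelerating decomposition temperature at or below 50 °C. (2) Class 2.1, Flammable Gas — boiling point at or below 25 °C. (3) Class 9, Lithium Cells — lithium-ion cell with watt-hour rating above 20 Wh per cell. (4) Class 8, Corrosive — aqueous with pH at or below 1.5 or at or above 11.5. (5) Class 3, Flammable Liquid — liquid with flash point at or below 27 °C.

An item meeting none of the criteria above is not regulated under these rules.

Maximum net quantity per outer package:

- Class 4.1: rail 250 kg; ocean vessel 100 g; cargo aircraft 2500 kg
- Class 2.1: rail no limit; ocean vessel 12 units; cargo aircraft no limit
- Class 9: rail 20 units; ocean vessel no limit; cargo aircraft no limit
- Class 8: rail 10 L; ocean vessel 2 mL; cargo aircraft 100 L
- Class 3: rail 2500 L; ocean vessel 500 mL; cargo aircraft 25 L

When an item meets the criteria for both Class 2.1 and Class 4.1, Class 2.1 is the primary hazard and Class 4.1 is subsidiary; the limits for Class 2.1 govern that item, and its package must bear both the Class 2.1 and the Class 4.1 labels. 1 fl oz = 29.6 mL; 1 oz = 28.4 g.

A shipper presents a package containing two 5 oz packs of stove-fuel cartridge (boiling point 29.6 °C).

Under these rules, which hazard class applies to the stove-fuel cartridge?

Not regulated

boiling point 29.6 °C is not below 25 °C, so Class 2.1 does not apply.
No criterion is met, so the item is not regulated.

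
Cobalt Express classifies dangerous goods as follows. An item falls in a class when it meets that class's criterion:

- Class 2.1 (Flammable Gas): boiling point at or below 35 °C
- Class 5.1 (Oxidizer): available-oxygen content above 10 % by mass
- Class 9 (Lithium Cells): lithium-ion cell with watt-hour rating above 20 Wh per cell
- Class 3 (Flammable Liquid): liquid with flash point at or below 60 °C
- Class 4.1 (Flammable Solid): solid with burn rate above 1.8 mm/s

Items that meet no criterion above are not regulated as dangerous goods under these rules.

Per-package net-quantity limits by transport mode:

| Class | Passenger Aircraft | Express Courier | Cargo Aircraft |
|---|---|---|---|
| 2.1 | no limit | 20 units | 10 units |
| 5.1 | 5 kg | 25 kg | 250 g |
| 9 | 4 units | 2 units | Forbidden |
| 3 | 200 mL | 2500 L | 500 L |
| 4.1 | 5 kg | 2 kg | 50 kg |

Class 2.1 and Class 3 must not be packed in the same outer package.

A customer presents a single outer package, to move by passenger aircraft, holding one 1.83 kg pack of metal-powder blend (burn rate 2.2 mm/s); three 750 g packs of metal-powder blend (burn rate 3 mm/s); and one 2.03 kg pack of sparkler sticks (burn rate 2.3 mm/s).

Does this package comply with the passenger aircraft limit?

No

Burn rate 2.2 mm/s meets the Class 4.1 criterion (Flammable Solid), so the metal-powder blend is Class 4.1.
With burn rate 3 mm/s (> 1.8 mm/s), the metal-powder blend falls in Class 4.1.
Sparkler sticks: burn rate 2.3 mm/s > 1.8 mm/s → Class 4.1 (Flammable Solid).
Class 4.1 net quantity: 1.83 kg + (three 750 g packs = 2.25 kg) + 2.03 kg = 6.11 kg.
6.11 kg > 5 kg (passenger aircraft limit, Class 4.1) — over the limit.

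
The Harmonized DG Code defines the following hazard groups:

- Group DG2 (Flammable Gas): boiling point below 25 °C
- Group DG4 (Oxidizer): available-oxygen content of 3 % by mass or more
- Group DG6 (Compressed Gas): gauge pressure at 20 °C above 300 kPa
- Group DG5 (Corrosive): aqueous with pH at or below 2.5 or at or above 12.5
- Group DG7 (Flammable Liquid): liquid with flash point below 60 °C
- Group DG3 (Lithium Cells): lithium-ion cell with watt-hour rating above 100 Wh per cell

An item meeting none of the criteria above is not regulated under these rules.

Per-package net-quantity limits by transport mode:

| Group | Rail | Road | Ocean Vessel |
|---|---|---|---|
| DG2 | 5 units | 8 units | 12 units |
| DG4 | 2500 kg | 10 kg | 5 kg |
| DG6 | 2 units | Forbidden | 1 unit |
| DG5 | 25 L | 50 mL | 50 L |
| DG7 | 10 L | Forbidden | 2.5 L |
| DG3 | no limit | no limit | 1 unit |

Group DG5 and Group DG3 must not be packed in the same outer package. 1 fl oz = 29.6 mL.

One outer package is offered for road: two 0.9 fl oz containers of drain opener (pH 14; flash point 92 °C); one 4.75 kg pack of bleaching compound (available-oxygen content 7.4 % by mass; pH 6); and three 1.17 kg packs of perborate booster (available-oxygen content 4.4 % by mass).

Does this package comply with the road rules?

No

Drain opener: pH 14 ≥ 12.5 → Group DG5 (Corrosive).
Bleaching compound: available-oxygen content 7.4 % by mass ≥ 3 % by mass → Group DG4 (Oxidizer).
The perborate booster has available-oxygen content 4.4 % by mass, which is ≥ 3 % by mass, so it is Group DG4 (Oxidizer).
Group DG4 net quantity: 4.75 kg + (three 1.17 kg packs = 3.51 kg) = 8.26 kg.
That is within the Group DG4 road limit of 10 kg.
Group DG5 quantity: two 0.9 fl oz containers = 53.28 mL.
53.28 mL exceeds the road limit of 50 mL for Group DG5.
The segregation rule (Group DG5 with Group DG3) does not apply to Group DG4 with Group DG5.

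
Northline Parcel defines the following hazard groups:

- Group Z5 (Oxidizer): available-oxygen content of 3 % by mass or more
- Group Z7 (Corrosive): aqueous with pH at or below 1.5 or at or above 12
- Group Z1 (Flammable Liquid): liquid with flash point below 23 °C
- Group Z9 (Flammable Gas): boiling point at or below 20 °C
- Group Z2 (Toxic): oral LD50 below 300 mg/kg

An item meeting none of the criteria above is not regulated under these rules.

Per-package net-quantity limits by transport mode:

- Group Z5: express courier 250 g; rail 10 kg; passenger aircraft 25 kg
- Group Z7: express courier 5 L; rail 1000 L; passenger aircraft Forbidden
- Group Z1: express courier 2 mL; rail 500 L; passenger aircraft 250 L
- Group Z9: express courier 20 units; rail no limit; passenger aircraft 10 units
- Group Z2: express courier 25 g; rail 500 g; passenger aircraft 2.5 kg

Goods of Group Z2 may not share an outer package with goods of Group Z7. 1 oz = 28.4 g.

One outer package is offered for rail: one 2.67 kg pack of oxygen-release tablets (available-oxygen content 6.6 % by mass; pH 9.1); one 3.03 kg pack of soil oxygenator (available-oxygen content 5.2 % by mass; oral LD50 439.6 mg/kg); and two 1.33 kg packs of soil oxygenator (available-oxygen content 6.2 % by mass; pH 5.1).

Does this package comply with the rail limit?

Available-oxygen content 6.6 % by mass meets the Group Z5 criterion (Oxidizer), so the oxygen-release tablets are Group Z5.
Available-oxygen content 5.2 % by mass meets the Group Z5 criterion (Oxidizer), so the soil oxygenator is Group Z5.
With available-oxygen content 6.2 % by mass (≥ 3 % by mass), the soil oxygenator falls in Group Z5.
Group Z5 net quantity: 2.67 kg + 3.03 kg + (two 1.33 kg packs = 2.66 kg) = 8.36 kg.
That is within the Group Z5 rail limit of 10 kg.

Yes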